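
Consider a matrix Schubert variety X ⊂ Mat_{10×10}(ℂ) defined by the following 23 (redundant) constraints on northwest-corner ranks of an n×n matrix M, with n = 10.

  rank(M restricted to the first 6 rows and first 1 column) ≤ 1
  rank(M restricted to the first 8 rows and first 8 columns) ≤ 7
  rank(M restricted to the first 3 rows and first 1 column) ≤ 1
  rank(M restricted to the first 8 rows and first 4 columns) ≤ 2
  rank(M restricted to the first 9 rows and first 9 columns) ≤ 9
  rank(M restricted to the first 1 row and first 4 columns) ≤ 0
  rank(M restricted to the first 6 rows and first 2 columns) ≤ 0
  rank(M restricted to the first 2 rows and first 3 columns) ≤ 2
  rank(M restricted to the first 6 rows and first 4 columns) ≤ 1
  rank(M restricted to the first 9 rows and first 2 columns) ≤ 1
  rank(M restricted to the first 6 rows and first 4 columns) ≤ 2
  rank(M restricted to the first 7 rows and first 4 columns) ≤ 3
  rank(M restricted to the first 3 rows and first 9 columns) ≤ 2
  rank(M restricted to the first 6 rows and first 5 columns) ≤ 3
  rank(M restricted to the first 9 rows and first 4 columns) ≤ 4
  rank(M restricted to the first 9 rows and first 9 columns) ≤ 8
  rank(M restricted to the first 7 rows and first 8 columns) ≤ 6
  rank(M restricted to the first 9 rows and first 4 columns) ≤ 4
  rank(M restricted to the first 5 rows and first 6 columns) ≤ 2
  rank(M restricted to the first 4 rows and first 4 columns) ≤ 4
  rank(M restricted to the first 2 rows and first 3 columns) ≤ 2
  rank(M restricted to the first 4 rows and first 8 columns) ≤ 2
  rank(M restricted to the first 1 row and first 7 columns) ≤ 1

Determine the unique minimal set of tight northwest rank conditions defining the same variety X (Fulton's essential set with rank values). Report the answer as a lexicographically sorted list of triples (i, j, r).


Rank table r_w(10×10) implied by the 23 constraints:

  row 1: 0, 0, 0, 0, 1, 1, 1, 1, 1, 1
  row 2: 0, 0, 1, 1, 2, 2, 2, 2, 2, 2
  row 3: 0, 0, 1, 1, 2, 2, 2, 2, 2, 3
  row 4: 0, 0, 1, 1, 2, 2, 2, 2, 3, 4
  row 5: 0, 0, 1, 1, 2, 2, 3, 3, 4, 5
  row 6: 0, 0, 1, 1, 2, 3, 4, 4, 5, 6
  row 7: 1, 1, 2, 2, 3, 4, 5, 5, 6, 7
  row 8: 1, 1, 2, 2, 3, 4, 5, 6, 7, 8
  row 9: 1, 1, 2, 3, 4, 5, 6, 7, 8, 9
  row 10: 1, 2, 3, 4, 5, 6, 7, 8, 9, 10

giving w = (5, 3, 10, 9, 7, 6, 1, 8, 4, 2) via Δ²R.

|D(w)|=29, |Ess(w)|=8:

[(1, 4, 0), (3, 9, 2), (4, 8, 2), (5, 6, 2), (6, 2, 0), (6, 4, 1), (8, 4, 2), (9, 2, 1)]


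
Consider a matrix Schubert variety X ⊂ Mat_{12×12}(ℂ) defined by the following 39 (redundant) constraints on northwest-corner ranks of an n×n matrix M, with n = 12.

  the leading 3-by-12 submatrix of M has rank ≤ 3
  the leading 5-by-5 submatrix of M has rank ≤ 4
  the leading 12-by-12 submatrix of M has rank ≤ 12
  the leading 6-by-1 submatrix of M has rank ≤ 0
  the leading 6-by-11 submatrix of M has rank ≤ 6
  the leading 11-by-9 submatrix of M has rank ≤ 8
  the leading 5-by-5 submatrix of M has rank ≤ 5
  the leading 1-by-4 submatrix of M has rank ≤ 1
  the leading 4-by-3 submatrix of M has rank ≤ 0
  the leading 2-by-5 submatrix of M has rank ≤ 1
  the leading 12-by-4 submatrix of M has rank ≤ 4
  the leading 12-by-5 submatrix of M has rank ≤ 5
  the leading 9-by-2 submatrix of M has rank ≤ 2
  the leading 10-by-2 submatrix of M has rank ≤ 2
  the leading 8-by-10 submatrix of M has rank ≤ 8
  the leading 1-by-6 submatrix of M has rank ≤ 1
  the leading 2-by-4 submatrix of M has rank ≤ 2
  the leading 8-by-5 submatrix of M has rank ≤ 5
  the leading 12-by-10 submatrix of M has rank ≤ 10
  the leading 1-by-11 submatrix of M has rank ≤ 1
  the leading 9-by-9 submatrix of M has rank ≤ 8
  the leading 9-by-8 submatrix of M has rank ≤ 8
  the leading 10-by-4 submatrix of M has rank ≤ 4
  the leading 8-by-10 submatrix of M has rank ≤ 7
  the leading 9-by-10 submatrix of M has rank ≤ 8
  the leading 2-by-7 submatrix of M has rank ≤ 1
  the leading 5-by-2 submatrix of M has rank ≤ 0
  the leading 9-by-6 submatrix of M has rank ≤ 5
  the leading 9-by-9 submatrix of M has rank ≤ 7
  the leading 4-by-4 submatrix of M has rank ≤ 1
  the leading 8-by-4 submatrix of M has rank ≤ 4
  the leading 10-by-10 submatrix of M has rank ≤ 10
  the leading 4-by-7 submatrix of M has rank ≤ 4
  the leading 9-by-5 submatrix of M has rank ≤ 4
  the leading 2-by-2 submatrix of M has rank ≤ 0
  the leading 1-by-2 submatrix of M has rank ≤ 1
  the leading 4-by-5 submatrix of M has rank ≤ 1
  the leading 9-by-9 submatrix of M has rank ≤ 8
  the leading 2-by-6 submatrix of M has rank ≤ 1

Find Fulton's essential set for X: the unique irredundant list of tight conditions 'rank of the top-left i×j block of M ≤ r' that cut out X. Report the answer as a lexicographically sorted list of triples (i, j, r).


Rank table r_w(12×12) implied by the 39 constraints:

  row 1: 0 | 0 | 0 | 1 | 1 | 1 | 1 | 1 | 1 | 1 | 1 | 1
  row 2: 0 | 0 | 0 | 1 | 1 | 1 | 1 | 2 | 2 | 2 | 2 | 2
  row 3: 0 | 0 | 0 | 1 | 1 | 2 | 2 | 3 | 3 | 3 | 3 | 3
  row 4: 0 | 0 | 0 | 1 | 1 | 2 | 3 | 4 | 4 | 4 | 4 | 4
  row 5: 0 | 0 | 1 | 2 | 2 | 3 | 4 | 5 | 5 | 5 | 5 | 5
  row 6: 0 | 1 | 2 | 3 | 3 | 4 | 5 | 6 | 6 | 6 | 6 | 6
  row 7: 1 | 2 | 3 | 4 | 4 | 5 | 6 | 7 | 7 | 7 | 7 | 7
  row 8: 1 | 2 | 3 | 4 | 4 | 5 | 6 | 7 | 7 | 7 | 8 | 8
  row 9: 1 | 2 | 3 | 4 | 4 | 5 | 6 | 7 | 7 | 8 | 9 | 9
  row 10: 1 | 2 | 3 | 4 | 5 | 6 | 7 | 8 | 8 | 9 | 10 | 10
  row 11: 1 | 2 | 3 | 4 | 5 | 6 | 7 | 8 | 8 | 9 | 10 | 11
  row 12: 1 | 2 | 3 | 4 | 5 | 6 | 7 | 8 | 9 | 10 | 11 | 12

hence w(1..12) = (4, 8, 6, 7, 3, 2, 1, 11, 10, 5, 12, 9).

|D(w)|=26, |Ess(w)|=9:

[(2, 7, 1), (4, 3, 0), (4, 5, 1), (5, 2, 0), (6, 1, 0), (8, 10, 7), (9, 5, 4), (9, 9, 7), (11, 9, 8)]


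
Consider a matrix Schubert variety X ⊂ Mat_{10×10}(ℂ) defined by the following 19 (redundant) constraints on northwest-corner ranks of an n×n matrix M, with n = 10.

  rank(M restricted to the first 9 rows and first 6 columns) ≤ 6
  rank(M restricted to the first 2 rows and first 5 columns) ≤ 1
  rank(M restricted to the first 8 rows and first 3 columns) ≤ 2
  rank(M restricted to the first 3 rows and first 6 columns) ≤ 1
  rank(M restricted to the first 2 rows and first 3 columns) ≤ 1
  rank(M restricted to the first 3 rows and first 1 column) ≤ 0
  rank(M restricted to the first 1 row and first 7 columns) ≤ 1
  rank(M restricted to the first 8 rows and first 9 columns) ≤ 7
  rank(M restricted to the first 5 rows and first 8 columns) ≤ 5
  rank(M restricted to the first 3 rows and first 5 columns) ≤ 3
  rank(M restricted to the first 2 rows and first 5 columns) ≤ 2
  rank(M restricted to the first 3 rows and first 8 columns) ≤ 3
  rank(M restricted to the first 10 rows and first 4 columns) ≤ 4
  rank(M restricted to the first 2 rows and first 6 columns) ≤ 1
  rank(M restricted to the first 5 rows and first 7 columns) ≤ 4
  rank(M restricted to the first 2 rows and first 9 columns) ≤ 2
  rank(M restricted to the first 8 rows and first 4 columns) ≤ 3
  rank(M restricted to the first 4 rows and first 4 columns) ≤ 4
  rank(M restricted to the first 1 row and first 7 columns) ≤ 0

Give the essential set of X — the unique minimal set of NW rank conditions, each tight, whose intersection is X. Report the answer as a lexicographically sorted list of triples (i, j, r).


The tightest implied rank at each (i,j), from the 19 conditions:

  row 1: 0, 0, 0, 0, 0, 0, 0, 1, 1, 1
  row 2: 0, 1, 1, 1, 1, 1, 1, 2, 2, 2
  row 3: 0, 1, 1, 1, 1, 1, 2, 3, 3, 3
  row 4: 1, 2, 2, 2, 2, 2, 3, 4, 4, 4
  row 5: 1, 2, 2, 3, 3, 3, 4, 5, 5, 5
  row 6: 1, 2, 2, 3, 4, 4, 5, 6, 6, 6
  row 7: 1, 2, 2, 3, 4, 5, 6, 7, 7, 7
  row 8: 1, 2, 2, 3, 4, 5, 6, 7, 7, 8
  row 9: 1, 2, 3, 4, 5, 6, 7, 8, 8, 9
  row 10: 1, 2, 3, 4, 5, 6, 7, 8, 9, 10

reading off 1-entries of Δ²R: w = (8, 2, 7, 1, 4, 5, 6, 10, 3, 9).

5 SE-corners of the 18-cell Rothe diagram give Ess(w):

[(1, 7, 0), (3, 1, 0), (3, 6, 1), (8, 3, 2), (8, 9, 7)]


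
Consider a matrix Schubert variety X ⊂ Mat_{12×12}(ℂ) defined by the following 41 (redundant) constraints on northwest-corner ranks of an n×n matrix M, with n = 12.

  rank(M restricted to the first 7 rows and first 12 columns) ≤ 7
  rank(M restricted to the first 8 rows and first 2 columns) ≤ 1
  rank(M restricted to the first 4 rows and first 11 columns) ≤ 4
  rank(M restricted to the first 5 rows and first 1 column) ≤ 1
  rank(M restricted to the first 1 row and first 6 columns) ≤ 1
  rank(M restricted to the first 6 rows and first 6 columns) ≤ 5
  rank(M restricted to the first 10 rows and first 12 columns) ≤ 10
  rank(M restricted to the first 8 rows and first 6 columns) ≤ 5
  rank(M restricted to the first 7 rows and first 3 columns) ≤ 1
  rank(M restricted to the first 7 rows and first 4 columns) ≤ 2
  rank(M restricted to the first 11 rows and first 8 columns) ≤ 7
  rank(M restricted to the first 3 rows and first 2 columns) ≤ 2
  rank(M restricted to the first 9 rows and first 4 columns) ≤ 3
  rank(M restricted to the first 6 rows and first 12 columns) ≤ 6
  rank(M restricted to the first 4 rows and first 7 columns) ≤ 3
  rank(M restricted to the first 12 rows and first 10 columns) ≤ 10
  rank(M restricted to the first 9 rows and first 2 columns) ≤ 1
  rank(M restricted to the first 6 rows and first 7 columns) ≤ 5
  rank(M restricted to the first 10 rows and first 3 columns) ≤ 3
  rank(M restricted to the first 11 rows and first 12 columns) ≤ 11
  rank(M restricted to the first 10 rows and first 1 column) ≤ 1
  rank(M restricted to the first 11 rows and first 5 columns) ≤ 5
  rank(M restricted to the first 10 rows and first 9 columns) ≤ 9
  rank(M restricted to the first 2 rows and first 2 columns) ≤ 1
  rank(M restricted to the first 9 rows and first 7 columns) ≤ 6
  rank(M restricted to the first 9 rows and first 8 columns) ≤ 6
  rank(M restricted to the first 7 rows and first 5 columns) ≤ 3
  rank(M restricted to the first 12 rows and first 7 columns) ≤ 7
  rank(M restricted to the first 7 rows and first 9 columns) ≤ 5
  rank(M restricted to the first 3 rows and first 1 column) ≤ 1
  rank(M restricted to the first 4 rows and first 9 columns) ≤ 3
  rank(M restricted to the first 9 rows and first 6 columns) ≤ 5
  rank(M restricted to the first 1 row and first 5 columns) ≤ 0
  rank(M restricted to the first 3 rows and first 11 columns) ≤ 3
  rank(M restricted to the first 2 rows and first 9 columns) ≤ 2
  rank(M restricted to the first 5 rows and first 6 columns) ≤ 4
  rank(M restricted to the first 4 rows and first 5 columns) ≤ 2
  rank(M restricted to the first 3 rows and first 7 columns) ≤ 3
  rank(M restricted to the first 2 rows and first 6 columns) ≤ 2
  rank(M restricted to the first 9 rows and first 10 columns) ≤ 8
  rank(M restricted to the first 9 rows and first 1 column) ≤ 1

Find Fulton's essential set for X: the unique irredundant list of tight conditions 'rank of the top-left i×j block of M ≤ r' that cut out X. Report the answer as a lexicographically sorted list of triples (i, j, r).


Reconstructing r_w from the 41 given conditions:

  i=1: 0 | 0 | 0 | 0 | 0 | 1 | 1 | 1 | 1 | 1 | 1 | 1
  i=2: 1 | 1 | 1 | 1 | 1 | 2 | 2 | 2 | 2 | 2 | 2 | 2
  i=3: 1 | 1 | 1 | 2 | 2 | 3 | 3 | 3 | 3 | 3 | 3 | 3
  i=4: 1 | 1 | 1 | 2 | 2 | 3 | 3 | 3 | 3 | 4 | 4 | 4
  i=5: 1 | 1 | 1 | 2 | 3 | 4 | 4 | 4 | 4 | 5 | 5 | 5
  i=6: 1 | 1 | 1 | 2 | 3 | 4 | 5 | 5 | 5 | 6 | 6 | 6
  i=7: 1 | 1 | 1 | 2 | 3 | 4 | 5 | 5 | 5 | 6 | 7 | 7
  i=8: 1 | 1 | 2 | 3 | 4 | 5 | 6 | 6 | 6 | 7 | 8 | 8
  i=9: 1 | 1 | 2 | 3 | 4 | 5 | 6 | 6 | 7 | 8 | 9 | 9
  i=10: 1 | 2 | 3 | 4 | 5 | 6 | 7 | 7 | 8 | 9 | 10 | 10
  i=11: 1 | 2 | 3 | 4 | 5 | 6 | 7 | 7 | 8 | 9 | 10 | 11
  i=12: 1 | 2 | 3 | 4 | 5 | 6 | 7 | 8 | 9 | 10 | 11 | 12

giving w = (6, 1, 4, 10, 5, 7, 11, 3, 9, 2, 12, 8) via Δ²R.

D(w) has 25 cells with 8 SE-corners; essential set:

[(1, 5, 0), (4, 5, 2), (4, 9, 3), (7, 3, 1), (7, 9, 5), (9, 2, 1), (9, 8, 6), (11, 8, 7)]


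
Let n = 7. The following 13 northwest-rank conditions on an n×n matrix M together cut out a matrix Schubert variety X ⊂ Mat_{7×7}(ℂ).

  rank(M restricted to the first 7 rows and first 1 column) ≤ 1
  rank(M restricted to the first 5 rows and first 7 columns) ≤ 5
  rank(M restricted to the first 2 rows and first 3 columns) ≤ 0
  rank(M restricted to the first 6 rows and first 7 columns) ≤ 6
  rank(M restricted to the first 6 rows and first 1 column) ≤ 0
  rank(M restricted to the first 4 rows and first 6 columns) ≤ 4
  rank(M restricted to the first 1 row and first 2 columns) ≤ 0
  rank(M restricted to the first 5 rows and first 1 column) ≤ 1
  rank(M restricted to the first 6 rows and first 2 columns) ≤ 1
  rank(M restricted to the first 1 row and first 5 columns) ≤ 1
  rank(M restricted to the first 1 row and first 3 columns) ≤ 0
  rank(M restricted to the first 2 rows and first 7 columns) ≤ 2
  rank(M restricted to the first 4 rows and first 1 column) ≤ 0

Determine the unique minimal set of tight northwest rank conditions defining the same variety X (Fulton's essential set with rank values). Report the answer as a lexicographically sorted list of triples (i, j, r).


Recovering R(i,j) via the rank-extension bound from the 13 conditions:

  row 1: 0 0 0 1 1 1 1
  row 2: 0 0 0 1 2 2 2
  row 3: 0 1 1 2 3 3 3
  row 4: 0 1 2 3 4 4 4
  row 5: 0 1 2 3 4 5 5
  row 6: 0 1 2 3 4 5 6
  row 7: 1 2 3 4 5 6 7

hence w(1..7) = (4, 5, 2, 3, 6, 7, 1).

ℓ(w)=10; the 2 essential cells (i,j,r):

[(2, 3, 0), (6, 1, 0)]


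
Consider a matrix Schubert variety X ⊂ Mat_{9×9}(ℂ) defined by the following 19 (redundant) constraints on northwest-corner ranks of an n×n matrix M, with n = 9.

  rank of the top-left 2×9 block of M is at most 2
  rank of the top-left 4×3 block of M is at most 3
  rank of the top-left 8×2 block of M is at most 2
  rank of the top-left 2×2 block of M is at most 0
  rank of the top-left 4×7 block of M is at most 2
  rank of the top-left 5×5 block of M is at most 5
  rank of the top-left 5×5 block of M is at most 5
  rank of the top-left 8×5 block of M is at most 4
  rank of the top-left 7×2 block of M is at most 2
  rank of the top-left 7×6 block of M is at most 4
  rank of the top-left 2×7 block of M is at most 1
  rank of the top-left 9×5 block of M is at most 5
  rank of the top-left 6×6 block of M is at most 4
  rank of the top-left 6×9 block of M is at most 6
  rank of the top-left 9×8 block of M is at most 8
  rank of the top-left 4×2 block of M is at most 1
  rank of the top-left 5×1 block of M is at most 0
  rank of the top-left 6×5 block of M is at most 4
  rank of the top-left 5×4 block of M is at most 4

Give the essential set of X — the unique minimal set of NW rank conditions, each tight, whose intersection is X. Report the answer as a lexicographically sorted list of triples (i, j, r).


The tightest implied rank at each (i,j), from the 19 conditions:

  row 1: 0 | 0 | 1 | 1 | 1 | 1 | 1 | 1 | 1
  row 2: 0 | 0 | 1 | 1 | 1 | 1 | 1 | 2 | 2
  row 3: 0 | 1 | 2 | 2 | 2 | 2 | 2 | 3 | 3
  row 4: 0 | 1 | 2 | 2 | 2 | 2 | 2 | 3 | 4
  row 5: 0 | 1 | 2 | 3 | 3 | 3 | 3 | 4 | 5
  row 6: 1 | 2 | 3 | 4 | 4 | 4 | 4 | 5 | 6
  row 7: 1 | 2 | 3 | 4 | 4 | 4 | 5 | 6 | 7
  row 8: 1 | 2 | 3 | 4 | 4 | 5 | 6 | 7 | 8
  row 9: 1 | 2 | 3 | 4 | 5 | 6 | 7 | 8 | 9

hence w(1..9) = (3, 8, 2, 9, 4, 1, 7, 6, 5).

D(w) has 18 cells with 6 SE-corners; essential set:

[(2, 2, 0), (2, 7, 1), (4, 7, 2), (5, 1, 0), (7, 6, 4), (8, 5, 4)]


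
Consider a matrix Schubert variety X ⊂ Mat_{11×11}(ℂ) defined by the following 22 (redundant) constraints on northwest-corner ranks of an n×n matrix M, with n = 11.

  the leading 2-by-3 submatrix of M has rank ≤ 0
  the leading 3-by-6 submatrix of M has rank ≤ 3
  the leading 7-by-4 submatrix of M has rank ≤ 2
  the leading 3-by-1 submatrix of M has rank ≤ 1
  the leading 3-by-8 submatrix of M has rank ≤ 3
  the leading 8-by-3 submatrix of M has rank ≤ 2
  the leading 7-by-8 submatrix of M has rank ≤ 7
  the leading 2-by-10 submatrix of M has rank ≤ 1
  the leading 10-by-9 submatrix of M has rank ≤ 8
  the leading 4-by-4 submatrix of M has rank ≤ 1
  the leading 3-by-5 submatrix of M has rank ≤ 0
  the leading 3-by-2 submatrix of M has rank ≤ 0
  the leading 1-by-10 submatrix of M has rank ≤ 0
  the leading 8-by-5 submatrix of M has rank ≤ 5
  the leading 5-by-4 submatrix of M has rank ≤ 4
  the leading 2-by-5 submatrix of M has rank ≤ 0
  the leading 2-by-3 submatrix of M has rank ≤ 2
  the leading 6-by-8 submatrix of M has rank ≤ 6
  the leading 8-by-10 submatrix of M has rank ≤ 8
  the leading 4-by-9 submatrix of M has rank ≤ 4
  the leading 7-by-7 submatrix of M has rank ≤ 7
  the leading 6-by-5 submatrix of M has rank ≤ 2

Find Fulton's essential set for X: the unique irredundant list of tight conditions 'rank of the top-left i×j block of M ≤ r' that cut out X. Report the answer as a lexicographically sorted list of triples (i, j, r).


Propagating the 22 rank bounds to every northwest block:

  0, 0, 0, 0, 0, 0, 0, 0, 0, 0, 1
  0, 0, 0, 0, 0, 1, 1, 1, 1, 1, 2
  0, 0, 0, 0, 0, 1, 2, 2, 2, 2, 3
  1, 1, 1, 1, 1, 2, 3, 3, 3, 3, 4
  1, 2, 2, 2, 2, 3, 4, 4, 4, 4, 5
  1, 2, 2, 2, 2, 3, 4, 5, 5, 5, 6
  1, 2, 2, 2, 3, 4, 5, 6, 6, 6, 7
  1, 2, 2, 3, 4, 5, 6, 7, 7, 7, 8
  1, 2, 3, 4, 5, 6, 7, 8, 8, 8, 9
  1, 2, 3, 4, 5, 6, 7, 8, 8, 9, 10
  1, 2, 3, 4, 5, 6, 7, 8, 9, 10, 11

hence w(1..11) = (11, 6, 7, 1, 2, 8, 5, 4, 3, 10, 9).

ℓ(w)=27; the 6 essential cells (i,j,r):

[(1, 10, 0), (3, 5, 0), (6, 5, 2), (7, 4, 2), (8, 3, 2), (10, 9, 8)]


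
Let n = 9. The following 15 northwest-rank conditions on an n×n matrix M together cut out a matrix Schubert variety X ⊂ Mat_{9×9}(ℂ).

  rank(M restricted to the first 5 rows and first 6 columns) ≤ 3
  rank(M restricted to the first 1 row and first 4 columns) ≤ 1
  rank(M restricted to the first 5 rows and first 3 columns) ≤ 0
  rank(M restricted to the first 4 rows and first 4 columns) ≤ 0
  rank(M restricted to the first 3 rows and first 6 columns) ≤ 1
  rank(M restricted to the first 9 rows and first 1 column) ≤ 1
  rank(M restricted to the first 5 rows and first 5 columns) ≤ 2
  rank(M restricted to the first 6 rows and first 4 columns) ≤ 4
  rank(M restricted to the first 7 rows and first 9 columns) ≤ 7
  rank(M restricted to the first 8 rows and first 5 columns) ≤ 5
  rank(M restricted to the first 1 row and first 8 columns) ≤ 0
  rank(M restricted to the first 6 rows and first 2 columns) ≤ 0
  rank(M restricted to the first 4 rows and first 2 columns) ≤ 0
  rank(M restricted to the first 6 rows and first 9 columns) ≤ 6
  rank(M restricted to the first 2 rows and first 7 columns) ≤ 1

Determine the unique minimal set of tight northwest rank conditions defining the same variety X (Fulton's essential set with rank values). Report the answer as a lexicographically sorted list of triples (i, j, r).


The tightest implied rank at each (i,j), from the 15 conditions:

  0 0 0 0 0 0 0 0 1
  0 0 0 0 1 1 1 1 2
  0 0 0 0 1 1 2 2 3
  0 0 0 0 1 2 3 3 4
  0 0 0 1 2 3 4 4 5
  0 0 1 2 3 4 5 5 6
  1 1 2 3 4 5 6 6 7
  1 2 3 4 5 6 7 7 8
  1 2 3 4 5 6 7 8 9

reading off 1-entries of Δ²R: w = (9, 5, 7, 6, 4, 3, 1, 2, 8).

|D(w)|=26, |Ess(w)|=5:

[(1, 8, 0), (3, 6, 1), (4, 4, 0), (5, 3, 0), (6, 2, 0)]


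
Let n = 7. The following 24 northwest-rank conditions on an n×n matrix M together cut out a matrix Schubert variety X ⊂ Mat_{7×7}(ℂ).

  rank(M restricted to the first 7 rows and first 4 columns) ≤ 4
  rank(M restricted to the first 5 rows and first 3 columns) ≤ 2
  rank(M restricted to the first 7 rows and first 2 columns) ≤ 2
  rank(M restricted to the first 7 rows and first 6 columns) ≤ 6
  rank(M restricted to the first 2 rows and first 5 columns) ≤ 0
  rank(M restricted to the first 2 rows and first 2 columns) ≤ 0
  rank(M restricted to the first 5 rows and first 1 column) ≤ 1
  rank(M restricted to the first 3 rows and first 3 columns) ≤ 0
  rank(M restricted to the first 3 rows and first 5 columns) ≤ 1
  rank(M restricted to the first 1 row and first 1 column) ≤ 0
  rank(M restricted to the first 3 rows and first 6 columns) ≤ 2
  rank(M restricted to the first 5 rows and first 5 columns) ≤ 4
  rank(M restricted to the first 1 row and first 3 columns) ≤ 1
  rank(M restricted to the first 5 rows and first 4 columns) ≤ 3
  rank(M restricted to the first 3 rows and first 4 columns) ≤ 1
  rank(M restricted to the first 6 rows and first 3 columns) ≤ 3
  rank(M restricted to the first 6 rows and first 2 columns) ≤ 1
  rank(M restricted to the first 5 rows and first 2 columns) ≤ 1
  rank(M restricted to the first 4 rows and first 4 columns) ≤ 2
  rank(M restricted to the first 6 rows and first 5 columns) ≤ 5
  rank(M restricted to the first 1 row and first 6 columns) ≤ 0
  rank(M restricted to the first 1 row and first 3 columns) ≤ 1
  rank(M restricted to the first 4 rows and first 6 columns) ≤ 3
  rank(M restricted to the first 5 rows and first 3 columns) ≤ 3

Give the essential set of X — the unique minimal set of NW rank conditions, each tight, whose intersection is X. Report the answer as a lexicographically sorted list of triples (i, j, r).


Rank table r_w(7×7) implied by the 24 constraints:

  R[1]: 0 | 0 | 0 | 0 | 0 | 0 | 1
  R[2]: 0 | 0 | 0 | 0 | 0 | 1 | 2
  R[3]: 0 | 0 | 0 | 1 | 1 | 2 | 3
  R[4]: 1 | 1 | 1 | 2 | 2 | 3 | 4
  R[5]: 1 | 1 | 2 | 3 | 3 | 4 | 5
  R[6]: 1 | 1 | 2 | 3 | 4 | 5 | 6
  R[7]: 1 | 2 | 3 | 4 | 5 | 6 | 7

reading off 1-entries of Δ²R: w = (7, 6, 4, 1, 3, 5, 2).

D(w) has 16 cells with 4 SE-corners; essential set:

[(1, 6, 0), (2, 5, 0), (3, 3, 0), (6, 2, 1)]


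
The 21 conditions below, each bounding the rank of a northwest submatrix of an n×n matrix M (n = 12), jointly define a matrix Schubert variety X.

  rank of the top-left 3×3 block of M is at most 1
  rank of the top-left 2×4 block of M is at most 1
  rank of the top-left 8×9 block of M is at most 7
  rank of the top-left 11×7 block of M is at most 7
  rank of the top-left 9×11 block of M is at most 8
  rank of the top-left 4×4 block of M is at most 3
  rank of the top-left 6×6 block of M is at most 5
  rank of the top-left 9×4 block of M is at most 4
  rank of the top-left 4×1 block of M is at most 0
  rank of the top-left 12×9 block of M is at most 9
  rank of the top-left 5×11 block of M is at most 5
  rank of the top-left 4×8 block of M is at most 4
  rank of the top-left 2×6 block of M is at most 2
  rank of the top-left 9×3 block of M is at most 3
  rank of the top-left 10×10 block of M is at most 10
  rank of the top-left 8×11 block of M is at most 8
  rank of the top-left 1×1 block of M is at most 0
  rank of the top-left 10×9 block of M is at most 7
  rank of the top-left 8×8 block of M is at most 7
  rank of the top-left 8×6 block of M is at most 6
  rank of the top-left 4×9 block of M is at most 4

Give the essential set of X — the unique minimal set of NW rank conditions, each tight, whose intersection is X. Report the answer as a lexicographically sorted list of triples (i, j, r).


The tightest implied rank at each (i,j), from the 21 conditions:

  i=1: 0 1 1 1 1 1 1 1 1 1 1 1
  i=2: 0 1 1 1 2 2 2 2 2 2 2 2
  i=3: 0 1 1 2 3 3 3 3 3 3 3 3
  i=4: 0 1 2 3 4 4 4 4 4 4 4 4
  i=5: 1 2 3 4 5 5 5 5 5 5 5 5
  i=6: 1 2 3 4 5 5 6 6 6 6 6 6
  i=7: 1 2 3 4 5 6 7 7 7 7 7 7
  i=8: 1 2 3 4 5 6 7 7 7 8 8 8
  i=9: 1 2 3 4 5 6 7 7 7 8 8 9
  i=10: 1 2 3 4 5 6 7 7 7 8 9 10
  i=11: 1 2 3 4 5 6 7 8 8 9 10 11
  i=12: 1 2 3 4 5 6 7 8 9 10 11 12

second differences of R give the permutation w = (2, 5, 4, 3, 1, 7, 6, 10, 12, 11, 8, 9).

D(w) has 15 cells with 6 SE-corners; essential set:

[(2, 4, 1), (3, 3, 1), (4, 1, 0), (6, 6, 5), (9, 11, 8), (10, 9, 7)]


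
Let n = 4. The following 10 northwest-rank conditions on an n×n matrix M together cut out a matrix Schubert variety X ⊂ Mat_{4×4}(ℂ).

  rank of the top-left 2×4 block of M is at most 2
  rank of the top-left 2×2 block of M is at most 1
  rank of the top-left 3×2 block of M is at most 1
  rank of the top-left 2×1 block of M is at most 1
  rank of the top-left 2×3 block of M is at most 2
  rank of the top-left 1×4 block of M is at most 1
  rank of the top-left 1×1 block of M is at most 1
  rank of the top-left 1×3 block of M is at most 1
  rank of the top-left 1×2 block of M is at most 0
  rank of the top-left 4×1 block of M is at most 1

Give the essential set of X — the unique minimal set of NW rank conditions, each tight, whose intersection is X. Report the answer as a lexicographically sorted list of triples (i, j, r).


Reconstructing r_w from the 10 given conditions:

  R[1]: 0, 0, 1, 1
  R[2]: 1, 1, 2, 2
  R[3]: 1, 1, 2, 3
  R[4]: 1, 2, 3, 4

reading off 1-entries of Δ²R: w = (3, 1, 4, 2).

Rothe diagram D(w) (3 cells), 2 SE-corners (essential conditions):

[(1, 2, 0), (3, 2, 1)]


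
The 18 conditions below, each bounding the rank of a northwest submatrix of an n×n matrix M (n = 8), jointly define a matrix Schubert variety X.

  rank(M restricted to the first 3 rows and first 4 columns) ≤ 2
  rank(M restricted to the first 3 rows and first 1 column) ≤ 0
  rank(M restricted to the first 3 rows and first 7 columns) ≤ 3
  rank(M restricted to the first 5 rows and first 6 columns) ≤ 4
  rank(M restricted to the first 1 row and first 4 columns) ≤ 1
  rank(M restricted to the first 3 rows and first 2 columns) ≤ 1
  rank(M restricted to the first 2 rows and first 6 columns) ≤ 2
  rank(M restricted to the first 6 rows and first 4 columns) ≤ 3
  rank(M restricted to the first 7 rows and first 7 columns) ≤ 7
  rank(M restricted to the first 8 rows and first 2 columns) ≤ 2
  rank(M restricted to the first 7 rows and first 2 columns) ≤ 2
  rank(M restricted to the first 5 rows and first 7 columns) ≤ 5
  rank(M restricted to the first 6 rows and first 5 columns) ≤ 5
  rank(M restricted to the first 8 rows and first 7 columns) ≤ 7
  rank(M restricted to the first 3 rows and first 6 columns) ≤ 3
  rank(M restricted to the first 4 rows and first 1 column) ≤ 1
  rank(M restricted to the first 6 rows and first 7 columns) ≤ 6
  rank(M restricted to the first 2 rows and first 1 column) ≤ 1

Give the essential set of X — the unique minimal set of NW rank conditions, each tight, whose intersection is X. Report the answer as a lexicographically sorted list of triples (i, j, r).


Recovering R(i,j) via the rank-extension bound from the 18 conditions:

  i=1: 0  1  1  1  1  1  1  1
  i=2: 0  1  2  2  2  2  2  2
  i=3: 0  1  2  2  3  3  3  3
  i=4: 1  2  3  3  4  4  4  4
  i=5: 1  2  3  3  4  4  5  5
  i=6: 1  2  3  3  4  5  6  6
  i=7: 1  2  3  4  5  6  7  7
  i=8: 1  2  3  4  5  6  7  8

the unique w with this rank table is (2, 3, 5, 1, 7, 6, 4, 8).

Rothe diagram D(w) (7 cells), 4 SE-corners (essential conditions):

[(3, 1, 0), (3, 4, 2), (5, 6, 4), (6, 4, 3)]


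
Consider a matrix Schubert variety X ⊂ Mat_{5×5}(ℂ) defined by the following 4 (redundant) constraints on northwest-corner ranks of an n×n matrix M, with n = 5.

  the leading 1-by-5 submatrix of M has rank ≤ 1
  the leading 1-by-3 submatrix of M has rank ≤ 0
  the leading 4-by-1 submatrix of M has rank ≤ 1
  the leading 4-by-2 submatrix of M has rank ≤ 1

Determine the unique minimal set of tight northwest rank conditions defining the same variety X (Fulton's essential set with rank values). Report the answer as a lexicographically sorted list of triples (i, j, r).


The tightest implied rank at each (i,j), from the 4 conditions:

  row 1: 0 | 0 | 0 | 1 | 1
  row 2: 1 | 1 | 1 | 2 | 2
  row 3: 1 | 1 | 2 | 3 | 3
  row 4: 1 | 1 | 2 | 3 | 4
  row 5: 1 | 2 | 3 | 4 | 5

second differences of R give the permutation w = (4, 1, 3, 5, 2).

Fulton essential set (2 of the 5 Rothe cells):

[(1, 3, 0), (4, 2, 1)]


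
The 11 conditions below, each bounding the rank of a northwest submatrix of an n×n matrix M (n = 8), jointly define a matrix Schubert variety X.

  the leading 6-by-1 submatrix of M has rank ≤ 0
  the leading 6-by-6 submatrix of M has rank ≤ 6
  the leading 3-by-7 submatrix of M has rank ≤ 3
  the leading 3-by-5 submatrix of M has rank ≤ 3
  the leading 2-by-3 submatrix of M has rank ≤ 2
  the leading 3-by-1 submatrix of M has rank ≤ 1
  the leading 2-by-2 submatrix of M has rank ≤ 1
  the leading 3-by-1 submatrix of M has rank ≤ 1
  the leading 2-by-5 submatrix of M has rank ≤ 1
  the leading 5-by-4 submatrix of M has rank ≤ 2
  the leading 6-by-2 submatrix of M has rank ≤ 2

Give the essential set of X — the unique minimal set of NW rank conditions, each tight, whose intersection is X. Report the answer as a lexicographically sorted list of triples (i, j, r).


Rank table r_w(8×8) implied by the 11 constraints:

  R[1]: 0  1  1  1  1  1  1  1
  R[2]: 0  1  1  1  1  2  2  2
  R[3]: 0  1  2  2  2  3  3  3
  R[4]: 0  1  2  2  3  4  4  4
  R[5]: 0  1  2  2  3  4  5  5
  R[6]: 0  1  2  3  4  5  6  6
  R[7]: 1  2  3  4  5  6  7  7
  R[8]: 1  2  3  4  5  6  7  8

second differences of R give the permutation w = (2, 6, 3, 5, 7, 4, 1, 8).

Fulton essential set (3 of the 11 Rothe cells):

[(2, 5, 1), (5, 4, 2), (6, 1, 0)]


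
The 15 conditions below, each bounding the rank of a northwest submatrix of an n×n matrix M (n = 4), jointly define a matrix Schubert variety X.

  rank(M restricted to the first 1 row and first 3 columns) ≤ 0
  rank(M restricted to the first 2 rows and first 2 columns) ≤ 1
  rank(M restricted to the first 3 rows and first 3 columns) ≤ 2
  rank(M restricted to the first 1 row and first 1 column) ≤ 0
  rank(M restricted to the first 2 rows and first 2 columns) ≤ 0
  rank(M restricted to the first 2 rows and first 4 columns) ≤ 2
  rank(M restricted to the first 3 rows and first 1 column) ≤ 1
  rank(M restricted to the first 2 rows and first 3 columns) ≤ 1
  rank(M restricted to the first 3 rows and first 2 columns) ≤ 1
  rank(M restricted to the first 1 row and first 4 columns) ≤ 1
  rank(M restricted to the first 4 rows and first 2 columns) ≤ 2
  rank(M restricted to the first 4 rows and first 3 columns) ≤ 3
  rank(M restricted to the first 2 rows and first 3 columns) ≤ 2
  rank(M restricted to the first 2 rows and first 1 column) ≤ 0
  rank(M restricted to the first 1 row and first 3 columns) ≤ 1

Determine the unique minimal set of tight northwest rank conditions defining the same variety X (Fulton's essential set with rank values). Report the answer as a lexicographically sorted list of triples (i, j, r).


Recovering R(i,j) via the rank-extension bound from the 15 conditions:

  R[1]: 0 0 0 1
  R[2]: 0 0 1 2
  R[3]: 1 1 2 3
  R[4]: 1 2 3 4

so w = (4, 3, 1, 2).

Fulton essential set (2 of the 5 Rothe cells):

[(1, 3, 0), (2, 2, 0)]


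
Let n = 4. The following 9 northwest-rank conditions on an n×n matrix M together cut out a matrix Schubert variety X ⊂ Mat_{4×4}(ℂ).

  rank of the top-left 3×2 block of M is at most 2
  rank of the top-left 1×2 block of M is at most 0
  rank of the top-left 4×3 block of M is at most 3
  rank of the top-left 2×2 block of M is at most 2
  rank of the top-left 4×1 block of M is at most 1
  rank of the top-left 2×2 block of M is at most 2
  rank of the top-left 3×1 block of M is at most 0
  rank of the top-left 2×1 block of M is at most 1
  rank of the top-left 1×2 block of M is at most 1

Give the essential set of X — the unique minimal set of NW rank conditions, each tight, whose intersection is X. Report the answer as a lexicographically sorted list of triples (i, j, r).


Reconstructing r_w from the 9 given conditions:

  R[1]: 0 | 0 | 1 | 1
  R[2]: 0 | 1 | 2 | 2
  R[3]: 0 | 1 | 2 | 3
  R[4]: 1 | 2 | 3 | 4

reading off 1-entries of Δ²R: w = (3, 2, 4, 1).

ℓ(w)=4; the 2 essential cells (i,j,r):

[(1, 2, 0), (3, 1, 0)]


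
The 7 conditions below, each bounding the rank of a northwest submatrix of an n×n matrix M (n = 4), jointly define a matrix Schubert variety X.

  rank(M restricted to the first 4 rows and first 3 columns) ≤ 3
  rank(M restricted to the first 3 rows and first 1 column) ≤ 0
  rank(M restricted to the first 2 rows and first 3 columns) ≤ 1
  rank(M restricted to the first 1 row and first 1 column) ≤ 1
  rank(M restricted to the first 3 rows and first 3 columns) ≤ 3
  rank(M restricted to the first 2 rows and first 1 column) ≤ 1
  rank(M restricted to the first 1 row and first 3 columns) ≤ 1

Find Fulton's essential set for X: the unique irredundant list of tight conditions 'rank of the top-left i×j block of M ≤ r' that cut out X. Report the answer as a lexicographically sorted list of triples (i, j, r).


Propagating the 7 rank bounds to every northwest block:

  row 1: 0 | 1 | 1 | 1
  row 2: 0 | 1 | 1 | 2
  row 3: 0 | 1 | 2 | 3
  row 4: 1 | 2 | 3 | 4

giving w = (2, 4, 3, 1) via Δ²R.

ℓ(w)=4; the 2 essential cells (i,j,r):

[(2, 3, 1), (3, 1, 0)]


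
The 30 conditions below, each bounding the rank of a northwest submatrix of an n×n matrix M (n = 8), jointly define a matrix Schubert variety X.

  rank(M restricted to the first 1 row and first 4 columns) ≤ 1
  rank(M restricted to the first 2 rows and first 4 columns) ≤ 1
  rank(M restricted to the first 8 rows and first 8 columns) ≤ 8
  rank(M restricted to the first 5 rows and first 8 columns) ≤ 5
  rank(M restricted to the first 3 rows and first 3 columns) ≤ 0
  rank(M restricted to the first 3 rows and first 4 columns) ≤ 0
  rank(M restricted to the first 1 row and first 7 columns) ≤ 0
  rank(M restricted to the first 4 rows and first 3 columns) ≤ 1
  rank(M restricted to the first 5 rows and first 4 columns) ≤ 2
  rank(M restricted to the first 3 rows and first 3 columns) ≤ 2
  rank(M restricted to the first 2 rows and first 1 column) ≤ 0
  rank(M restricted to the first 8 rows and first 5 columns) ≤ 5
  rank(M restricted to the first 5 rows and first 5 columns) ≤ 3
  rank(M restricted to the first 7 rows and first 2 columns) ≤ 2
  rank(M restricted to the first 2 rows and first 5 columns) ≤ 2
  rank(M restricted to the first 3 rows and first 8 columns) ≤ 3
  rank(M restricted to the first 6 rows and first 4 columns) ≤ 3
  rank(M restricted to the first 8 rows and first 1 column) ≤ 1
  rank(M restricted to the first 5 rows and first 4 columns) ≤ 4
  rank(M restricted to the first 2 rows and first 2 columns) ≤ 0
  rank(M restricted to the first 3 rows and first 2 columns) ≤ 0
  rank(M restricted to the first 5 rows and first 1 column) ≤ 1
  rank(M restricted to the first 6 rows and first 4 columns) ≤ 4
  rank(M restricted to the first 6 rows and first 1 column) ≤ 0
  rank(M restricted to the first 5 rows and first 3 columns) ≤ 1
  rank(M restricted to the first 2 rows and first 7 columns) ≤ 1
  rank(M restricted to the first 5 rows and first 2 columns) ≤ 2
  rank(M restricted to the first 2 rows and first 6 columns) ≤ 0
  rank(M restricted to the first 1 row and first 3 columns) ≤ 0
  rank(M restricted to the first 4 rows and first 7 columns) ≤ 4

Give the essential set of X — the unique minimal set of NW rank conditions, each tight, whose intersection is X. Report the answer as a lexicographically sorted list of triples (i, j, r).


Recovering R(i,j) via the rank-extension bound from the 30 conditions:

  R[1]: 0 | 0 | 0 | 0 | 0 | 0 | 0 | 1
  R[2]: 0 | 0 | 0 | 0 | 0 | 0 | 1 | 2
  R[3]: 0 | 0 | 0 | 0 | 1 | 1 | 2 | 3
  R[4]: 0 | 1 | 1 | 1 | 2 | 2 | 3 | 4
  R[5]: 0 | 1 | 1 | 2 | 3 | 3 | 4 | 5
  R[6]: 0 | 1 | 2 | 3 | 4 | 4 | 5 | 6
  R[7]: 1 | 2 | 3 | 4 | 5 | 5 | 6 | 7
  R[8]: 1 | 2 | 3 | 4 | 5 | 6 | 7 | 8

the unique w with this rank table is (8, 7, 5, 2, 4, 3, 1, 6).

D(w) has 21 cells with 5 SE-corners; essential set:

[(1, 7, 0), (2, 6, 0), (3, 4, 0), (5, 3, 1), (6, 1, 0)]


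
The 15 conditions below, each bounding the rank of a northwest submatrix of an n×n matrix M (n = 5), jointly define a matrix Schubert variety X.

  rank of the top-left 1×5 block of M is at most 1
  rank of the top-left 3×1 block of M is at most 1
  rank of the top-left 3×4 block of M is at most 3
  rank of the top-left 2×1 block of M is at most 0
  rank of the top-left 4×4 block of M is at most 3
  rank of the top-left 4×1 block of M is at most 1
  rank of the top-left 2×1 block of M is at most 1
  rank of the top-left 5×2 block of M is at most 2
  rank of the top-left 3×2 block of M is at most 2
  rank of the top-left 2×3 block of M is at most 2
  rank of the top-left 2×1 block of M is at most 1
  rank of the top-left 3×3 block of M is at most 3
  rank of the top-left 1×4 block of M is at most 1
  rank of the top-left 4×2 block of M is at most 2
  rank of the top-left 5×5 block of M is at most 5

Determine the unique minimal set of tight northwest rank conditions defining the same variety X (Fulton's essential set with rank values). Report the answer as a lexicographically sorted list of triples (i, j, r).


Propagating the 15 rank bounds to every northwest block:

  R[1]: 0 1 1 1 1
  R[2]: 0 1 2 2 2
  R[3]: 1 2 3 3 3
  R[4]: 1 2 3 3 4
  R[5]: 1 2 3 4 5

giving w = (2, 3, 1, 5, 4) via Δ²R.

Fulton essential set (2 of the 3 Rothe cells):

[(2, 1, 0), (4, 4, 3)]


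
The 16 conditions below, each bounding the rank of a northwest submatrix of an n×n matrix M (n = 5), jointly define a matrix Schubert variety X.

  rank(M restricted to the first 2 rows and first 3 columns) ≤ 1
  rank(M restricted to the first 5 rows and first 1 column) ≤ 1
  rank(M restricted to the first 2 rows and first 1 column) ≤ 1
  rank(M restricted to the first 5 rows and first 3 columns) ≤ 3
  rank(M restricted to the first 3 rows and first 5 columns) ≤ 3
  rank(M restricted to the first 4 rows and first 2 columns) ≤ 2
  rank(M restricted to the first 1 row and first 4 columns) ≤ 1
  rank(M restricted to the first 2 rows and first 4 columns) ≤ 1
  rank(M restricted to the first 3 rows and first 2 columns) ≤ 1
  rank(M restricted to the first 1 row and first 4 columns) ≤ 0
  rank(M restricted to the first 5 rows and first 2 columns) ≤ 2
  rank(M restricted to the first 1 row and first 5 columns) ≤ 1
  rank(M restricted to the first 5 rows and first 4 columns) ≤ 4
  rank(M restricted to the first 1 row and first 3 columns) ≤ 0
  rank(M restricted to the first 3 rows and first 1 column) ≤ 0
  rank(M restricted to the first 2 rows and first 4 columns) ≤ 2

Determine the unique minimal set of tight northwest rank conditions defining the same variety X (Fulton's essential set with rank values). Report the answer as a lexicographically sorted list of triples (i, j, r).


Computing R[i][j] = min implied NW-rank bound (n=5, 16 conditions):

  0  0  0  0  1
  0  1  1  1  2
  0  1  2  2  3
  1  2  3  3  4
  1  2  3  4  5

second differences of R give the permutation w = (5, 2, 3, 1, 4).

Fulton essential set (2 of the 6 Rothe cells):

[(1, 4, 0), (3, 1, 0)]


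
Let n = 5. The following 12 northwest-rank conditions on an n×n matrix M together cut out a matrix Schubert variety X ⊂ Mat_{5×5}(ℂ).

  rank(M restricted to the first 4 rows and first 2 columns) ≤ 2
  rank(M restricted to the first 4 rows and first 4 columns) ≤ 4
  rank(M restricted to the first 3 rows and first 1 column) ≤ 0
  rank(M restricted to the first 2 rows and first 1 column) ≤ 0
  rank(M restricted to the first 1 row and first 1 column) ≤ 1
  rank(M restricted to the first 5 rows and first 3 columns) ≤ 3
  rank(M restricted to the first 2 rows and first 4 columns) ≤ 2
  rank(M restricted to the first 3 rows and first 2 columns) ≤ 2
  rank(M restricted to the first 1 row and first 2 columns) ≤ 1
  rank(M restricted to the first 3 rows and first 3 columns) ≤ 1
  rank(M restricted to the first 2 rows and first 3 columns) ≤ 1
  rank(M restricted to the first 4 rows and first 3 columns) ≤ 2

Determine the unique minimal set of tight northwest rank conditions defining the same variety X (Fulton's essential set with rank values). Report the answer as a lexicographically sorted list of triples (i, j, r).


Rank table r_w(5×5) implied by the 12 constraints:

  R[1]: 0, 1, 1, 1, 1
  R[2]: 0, 1, 1, 2, 2
  R[3]: 0, 1, 1, 2, 3
  R[4]: 1, 2, 2, 3, 4
  R[5]: 1, 2, 3, 4, 5

so w = (2, 4, 5, 1, 3).

2 SE-corners of the 5-cell Rothe diagram give Ess(w):

[(3, 1, 0), (3, 3, 1)]
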